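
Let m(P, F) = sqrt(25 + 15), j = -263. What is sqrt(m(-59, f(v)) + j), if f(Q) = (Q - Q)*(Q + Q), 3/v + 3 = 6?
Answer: sqrt(-263 + 2*sqrt(10)) ≈ 16.021*I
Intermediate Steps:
v = 1 (v = 3/(-3 + 6) = 3/3 = 3*(1/3) = 1)
f(Q) = 0 (f(Q) = 0*(2*Q) = 0)
m(P, F) = 2*sqrt(10) (m(P, F) = sqrt(40) = 2*sqrt(10))
sqrt(m(-59, f(v)) + j) = sqrt(2*sqrt(10) - 263) = sqrt(-263 + 2*sqrt(10))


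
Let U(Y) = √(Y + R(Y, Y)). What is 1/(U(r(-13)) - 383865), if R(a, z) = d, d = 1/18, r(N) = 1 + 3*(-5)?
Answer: -6909570/2652342088301 - 3*I*√502/2652342088301 ≈ -2.6051e-6 - 2.5342e-11*I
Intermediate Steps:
r(N) = -14 (r(N) = 1 - 15 = -14)
d = 1/18 ≈ 0.055556
R(a, z) = 1/18
U(Y) = √(1/18 + Y) (U(Y) = √(Y + 1/18) = √(1/18 + Y))
1/(U(r(-13)) - 383865) = 1/(√(2 + 36*(-14))/6 - 383865) = 1/(√(2 - 504)/6 - 383865) = 1/(√(-502)/6 - 383865) = 1/((I*√502)/6 - 383865) = 1/(I*√502/6 - 383865) = 1/(-383865 + I*√502/6)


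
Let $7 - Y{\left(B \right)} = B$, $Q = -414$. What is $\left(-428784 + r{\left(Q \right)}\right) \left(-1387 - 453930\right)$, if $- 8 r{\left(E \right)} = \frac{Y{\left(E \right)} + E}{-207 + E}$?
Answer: $\frac{969915774827885}{4968} \approx 1.9523 \cdot 10^{11}$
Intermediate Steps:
$Y{\left(B \right)} = 7 - B$
$r{\left(E \right)} = - \frac{7}{8 \left(-207 + E\right)}$ ($r{\left(E \right)} = - \frac{\left(\left(7 - E\right) + E\right) \frac{1}{-207 + E}}{8} = - \frac{7 \frac{1}{-207 + E}}{8} = - \frac{7}{8 \left(-207 + E\right)}$)
$\left(-428784 + r{\left(Q \right)}\right) \left(-1387 - 453930\right) = \left(-428784 - \frac{7}{-1656 + 8 \left(-414\right)}\right) \left(-1387 - 453930\right) = \left(-428784 - \frac{7}{-1656 - 3312}\right) \left(-1387 - 453930\right) = \left(-428784 - \frac{7}{-4968}\right) \left(-1387 - 453930\right) = \left(-428784 - - \frac{7}{4968}\right) \left(-455317\right) = \left(-428784 + \frac{7}{4968}\right) \left(-455317\right) = \left(- \frac{2130198905}{4968}\right) \left(-455317\right) = \frac{969915774827885}{4968}$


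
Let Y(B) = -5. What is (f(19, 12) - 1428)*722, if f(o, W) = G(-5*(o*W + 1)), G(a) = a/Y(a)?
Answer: -865678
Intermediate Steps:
G(a) = -a/5 (G(a) = a/(-5) = a*(-⅕) = -a/5)
f(o, W) = 1 + W*o (f(o, W) = -(-1)*(o*W + 1) = -(-1)*(W*o + 1) = -(-1)*(1 + W*o) = -(-5 - 5*W*o)/5 = 1 + W*o)
(f(19, 12) - 1428)*722 = ((1 + 12*19) - 1428)*722 = ((1 + 228) - 1428)*722 = (229 - 1428)*722 = -1199*722 = -865678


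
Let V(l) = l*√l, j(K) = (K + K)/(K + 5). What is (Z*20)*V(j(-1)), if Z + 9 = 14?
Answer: -25*I*√2 ≈ -35.355*I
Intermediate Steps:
j(K) = 2*K/(5 + K) (j(K) = (2*K)/(5 + K) = 2*K/(5 + K))
V(l) = l^(3/2)
Z = 5 (Z = -9 + 14 = 5)
(Z*20)*V(j(-1)) = (5*20)*(2*(-1)/(5 - 1))^(3/2) = 100*(2*(-1)/4)^(3/2) = 100*(2*(-1)*(¼))^(3/2) = 100*(-½)^(3/2) = 100*(-I*√2/4) = -25*I*√2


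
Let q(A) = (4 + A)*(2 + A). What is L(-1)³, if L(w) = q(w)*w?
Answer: -27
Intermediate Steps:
q(A) = (2 + A)*(4 + A)
L(w) = w*(8 + w² + 6*w) (L(w) = (8 + w² + 6*w)*w = w*(8 + w² + 6*w))
L(-1)³ = (-(8 + (-1)² + 6*(-1)))³ = (-(8 + 1 - 6))³ = (-1*3)³ = (-3)³ = -27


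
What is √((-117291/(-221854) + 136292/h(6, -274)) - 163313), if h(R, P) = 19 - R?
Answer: 5*I*√300883787405178/221854 ≈ 390.93*I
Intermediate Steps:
√((-117291/(-221854) + 136292/h(6, -274)) - 163313) = √((-117291/(-221854) + 136292/(19 - 1*6)) - 163313) = √((-117291*(-1/221854) + 136292/(19 - 6)) - 163313) = √((117291/221854 + 136292/13) - 163313) = √((117291/221854 + 136292*(1/13)) - 163313) = √((117291/221854 + 10484) - 163313) = √(2326034627/221854 - 163313) = √(-33905607675/221854) = 5*I*√300883787405178/221854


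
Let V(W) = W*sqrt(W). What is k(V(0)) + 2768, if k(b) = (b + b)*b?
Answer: 2768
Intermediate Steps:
V(W) = W**(3/2)
k(b) = 2*b**2 (k(b) = (2*b)*b = 2*b**2)
k(V(0)) + 2768 = 2*(0**(3/2))**2 + 2768 = 2*0**2 + 2768 = 2*0 + 2768 = 0 + 2768 = 2768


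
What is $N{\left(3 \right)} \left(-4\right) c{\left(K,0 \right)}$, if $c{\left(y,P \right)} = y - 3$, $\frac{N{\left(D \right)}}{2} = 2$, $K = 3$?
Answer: $0$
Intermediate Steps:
$N{\left(D \right)} = 4$ ($N{\left(D \right)} = 2 \cdot 2 = 4$)
$c{\left(y,P \right)} = -3 + y$ ($c{\left(y,P \right)} = y - 3 = -3 + y$)
$N{\left(3 \right)} \left(-4\right) c{\left(K,0 \right)} = 4 \left(-4\right) \left(-3 + 3\right) = \left(-16\right) 0 = 0$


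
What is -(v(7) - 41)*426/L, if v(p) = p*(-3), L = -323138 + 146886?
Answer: -6603/44063 ≈ -0.14985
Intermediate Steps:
L = -176252
v(p) = -3*p
-(v(7) - 41)*426/L = -(-3*7 - 41)*426/(-176252) = -(-21 - 41)*426*(-1)/176252 = -(-62*426)*(-1)/176252 = -(-26412)*(-1)/176252 = -1*6603/44063 = -6603/44063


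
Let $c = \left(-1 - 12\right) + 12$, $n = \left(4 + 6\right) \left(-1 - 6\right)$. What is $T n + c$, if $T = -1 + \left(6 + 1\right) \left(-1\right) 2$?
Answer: $1049$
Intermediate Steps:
$n = -70$ ($n = 10 \left(-7\right) = -70$)
$T = -15$ ($T = -1 + 7 \left(-1\right) 2 = -1 - 14 = -15$)
$c = -1$ ($c = -13 + 12 = -1$)
$T n + c = \left(-15\right) \left(-70\right) - 1 = 1050 - 1 = 1049$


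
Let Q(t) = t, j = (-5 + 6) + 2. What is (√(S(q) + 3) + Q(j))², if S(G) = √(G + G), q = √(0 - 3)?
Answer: (3 + √(3 + √2*3^(¼)*√I))² ≈ 25.922 + 3.1953*I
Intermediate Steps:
j = 3 (j = 1 + 2 = 3)
q = I*√3 (q = √(-3) = I*√3 ≈ 1.732*I)
S(G) = √2*√G (S(G) = √(2*G) = √2*√G)
(√(S(q) + 3) + Q(j))² = (√(√2*√(I*√3) + 3) + 3)² = (√(√2*(3^(¼)*√I) + 3) + 3)² = (√(√2*3^(¼)*√I + 3) + 3)² = (√(3 + √2*3^(¼)*√I) + 3)² = (3 + √(3 + √2*3^(¼)*√I))²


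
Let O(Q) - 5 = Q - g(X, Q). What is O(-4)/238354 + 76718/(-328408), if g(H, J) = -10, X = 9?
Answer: -4570607421/19569340108 ≈ -0.23356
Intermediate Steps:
O(Q) = 15 + Q (O(Q) = 5 + (Q - 1*(-10)) = 5 + (Q + 10) = 5 + (10 + Q) = 15 + Q)
O(-4)/238354 + 76718/(-328408) = (15 - 4)/238354 + 76718/(-328408) = 11*(1/238354) + 76718*(-1/328408) = 11/238354 - 38359/164204 = -4570607421/19569340108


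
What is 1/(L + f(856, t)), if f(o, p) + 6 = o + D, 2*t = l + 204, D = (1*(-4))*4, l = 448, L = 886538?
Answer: 1/887372 ≈ 1.1269e-6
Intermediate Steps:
D = -16 (D = -4*4 = -16)
t = 326 (t = (448 + 204)/2 = (½)*652 = 326)
f(o, p) = -22 + o (f(o, p) = -6 + (o - 16) = -6 + (-16 + o) = -22 + o)
1/(L + f(856, t)) = 1/(886538 + (-22 + 856)) = 1/(886538 + 834) = 1/887372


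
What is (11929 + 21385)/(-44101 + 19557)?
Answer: -16657/12272 ≈ -1.3573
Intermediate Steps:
(11929 + 21385)/(-44101 + 19557) = 33314/(-24544) = 33314*(-1/24544) = -16657/12272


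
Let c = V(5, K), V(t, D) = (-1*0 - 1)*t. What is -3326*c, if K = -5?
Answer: 16630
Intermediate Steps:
V(t, D) = -t (V(t, D) = (0 - 1)*t = -t)
c = -5 (c = -1*5 = -5)
-3326*c = -3326*(-5) = 16630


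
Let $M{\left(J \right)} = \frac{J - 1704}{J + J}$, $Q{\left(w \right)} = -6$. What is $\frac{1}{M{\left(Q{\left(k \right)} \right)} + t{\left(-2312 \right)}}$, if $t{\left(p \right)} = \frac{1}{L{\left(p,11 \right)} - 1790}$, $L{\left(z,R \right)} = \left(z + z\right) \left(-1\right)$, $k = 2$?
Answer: $\frac{1417}{201923} \approx 0.0070175$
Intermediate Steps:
$L{\left(z,R \right)} = - 2 z$ ($L{\left(z,R \right)} = 2 z \left(-1\right) = - 2 z$)
$M{\left(J \right)} = \frac{-1704 + J}{2 J}$
$t{\left(p \right)} = \frac{1}{-1790 - 2 p}$ ($t{\left(p \right)} = \frac{1}{- 2 p - 1790} = \frac{1}{-1790 - 2 p}$)
$\frac{1}{M{\left(Q{\left(k \right)} \right)} + t{\left(-2312 \right)}} = \frac{1}{\frac{-1704 - 6}{2 \left(-6\right)} - \frac{1}{1790 + 2 \left(-2312\right)}} = \frac{1}{\frac{1}{2} \left(- \frac{1}{6}\right) \left(-1710\right) - \frac{1}{1790 - 4624}} = \frac{1}{\frac{285}{2} - \frac{1}{-2834}} = \frac{1}{\frac{285}{2} - - \frac{1}{2834}} = \frac{1}{\frac{285}{2} + \frac{1}{2834}} = \frac{1}{\frac{201923}{1417}} = \frac{1417}{201923}$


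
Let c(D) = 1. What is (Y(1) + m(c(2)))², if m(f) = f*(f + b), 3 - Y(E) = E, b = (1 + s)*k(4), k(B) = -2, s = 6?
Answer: 121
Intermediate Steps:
b = -14 (b = (1 + 6)*(-2) = 7*(-2) = -14)
Y(E) = 3 - E
m(f) = f*(-14 + f) (m(f) = f*(f - 14) = f*(-14 + f))
(Y(1) + m(c(2)))² = ((3 - 1*1) + 1*(-14 + 1))² = ((3 - 1) + 1*(-13))² = (2 - 13)² = (-11)² = 121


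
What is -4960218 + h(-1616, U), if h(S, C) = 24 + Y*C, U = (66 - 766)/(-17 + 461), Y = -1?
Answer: -550581359/111 ≈ -4.9602e+6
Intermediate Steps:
U = -175/111 (U = -700/444 = -700*1/444 = -175/111 ≈ -1.5766)
h(S, C) = 24 - C
-4960218 + h(-1616, U) = -4960218 + (24 - 1*(-175/111)) = -4960218 + (24 + 175/111) = -4960218 + 2839/111 = -550581359/111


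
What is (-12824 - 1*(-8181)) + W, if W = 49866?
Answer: 45223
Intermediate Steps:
(-12824 - 1*(-8181)) + W = (-12824 - 1*(-8181)) + 49866 = (-12824 + 8181) + 49866 = -4643 + 49866 = 45223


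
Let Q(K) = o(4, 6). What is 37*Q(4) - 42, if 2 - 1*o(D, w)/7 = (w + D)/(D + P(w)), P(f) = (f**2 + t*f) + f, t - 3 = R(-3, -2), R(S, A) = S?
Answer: 9653/23 ≈ 419.70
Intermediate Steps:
t = 0 (t = 3 - 3 = 0)
P(f) = f + f**2 (P(f) = (f**2 + 0*f) + f = (f**2 + 0) + f = f**2 + f = f + f**2)
o(D, w) = 14 - 7*(D + w)/(D + w*(1 + w)) (o(D, w) = 14 - 7*(w + D)/(D + w*(1 + w)) = 14 - 7*(D + w)/(D + w*(1 + w)))
Q(K) = 287/23 (Q(K) = 7*(4 + 6 + 2*6**2)/(4 + 6 + 6**2) = 7*(4 + 6 + 2*36)/(4 + 6 + 36) = 7*(4 + 6 + 72)/46 = 7*(1/46)*82 = 287/23)
37*Q(4) - 42 = 37*(287/23) - 42 = 10619/23 - 42 = 9653/23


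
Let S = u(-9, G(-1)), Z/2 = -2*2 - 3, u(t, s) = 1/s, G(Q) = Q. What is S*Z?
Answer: 14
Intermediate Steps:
Z = -14 (Z = 2*(-2*2 - 3) = 2*(-4 - 3) = 2*(-7) = -14)
S = -1 (S = 1/(-1) = -1)
S*Z = -1*(-14) = 14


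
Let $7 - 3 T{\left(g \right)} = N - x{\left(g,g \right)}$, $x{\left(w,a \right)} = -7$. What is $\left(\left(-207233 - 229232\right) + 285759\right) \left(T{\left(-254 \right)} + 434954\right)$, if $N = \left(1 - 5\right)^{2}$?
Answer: $- \frac{196648121276}{3} \approx -6.5549 \cdot 10^{10}$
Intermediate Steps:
$N = 16$ ($N = \left(-4\right)^{2} = 16$)
$T{\left(g \right)} = - \frac{16}{3}$ ($T{\left(g \right)} = \frac{7}{3} - \frac{16 - -7}{3} = \frac{7}{3} - \frac{16 + 7}{3} = \frac{7}{3} - \frac{23}{3} = - \frac{16}{3}$)
$\left(\left(-207233 - 229232\right) + 285759\right) \left(T{\left(-254 \right)} + 434954\right) = \left(\left(-207233 - 229232\right) + 285759\right) \left(- \frac{16}{3} + 434954\right) = \left(\left(-207233 - 229232\right) + 285759\right) \frac{1304846}{3} = \left(-436465 + 285759\right) \frac{1304846}{3} = \left(-150706\right) \frac{1304846}{3} = - \frac{196648121276}{3}$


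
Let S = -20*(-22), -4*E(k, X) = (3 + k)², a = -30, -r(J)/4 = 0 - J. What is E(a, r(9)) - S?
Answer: -2489/4 ≈ -622.25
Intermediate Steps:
r(J) = 4*J (r(J) = -4*(0 - J) = -(-4)*J = 4*J)
E(k, X) = -(3 + k)²/4
S = 440
E(a, r(9)) - S = -(3 - 30)²/4 - 1*440 = -¼*(-27)² - 440 = -¼*729 - 440 = -729/4 - 440 = -2489/4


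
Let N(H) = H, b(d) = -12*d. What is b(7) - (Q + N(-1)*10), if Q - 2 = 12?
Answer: -88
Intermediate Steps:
Q = 14 (Q = 2 + 12 = 14)
b(7) - (Q + N(-1)*10) = -12*7 - (14 - 1*10) = -84 - (14 - 10) = -84 - 1*4 = -84 - 4 = -88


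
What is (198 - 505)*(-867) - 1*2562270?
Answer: -2296101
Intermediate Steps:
(198 - 505)*(-867) - 1*2562270 = -307*(-867) - 2562270 = 266169 - 2562270 = -2296101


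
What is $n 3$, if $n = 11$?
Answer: $33$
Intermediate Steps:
$n 3 = 11 \cdot 3 = 33$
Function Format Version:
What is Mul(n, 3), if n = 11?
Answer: 33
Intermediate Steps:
Mul(n, 3) = Mul(11, 3) = 33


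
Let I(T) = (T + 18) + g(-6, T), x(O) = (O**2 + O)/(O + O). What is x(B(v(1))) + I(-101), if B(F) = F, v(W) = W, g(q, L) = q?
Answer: -88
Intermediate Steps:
x(O) = (O + O**2)/(2*O) (x(O) = (O + O**2)/((2*O)) = (O + O**2)*(1/(2*O)) = (O + O**2)/(2*O))
I(T) = 12 + T (I(T) = (T + 18) - 6 = (18 + T) - 6 = 12 + T)
x(B(v(1))) + I(-101) = (1/2 + (1/2)*1) + (12 - 101) = (1/2 + 1/2) - 89 = 1 - 89 = -88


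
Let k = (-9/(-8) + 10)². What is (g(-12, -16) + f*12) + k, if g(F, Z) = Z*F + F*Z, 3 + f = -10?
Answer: 22513/64 ≈ 351.77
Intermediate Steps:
f = -13 (f = -3 - 10 = -13)
g(F, Z) = 2*F*Z (g(F, Z) = F*Z + F*Z = 2*F*Z)
k = 7921/64 (k = (-9*(-⅛) + 10)² = (9/8 + 10)² = (89/8)² = 7921/64 ≈ 123.77)
(g(-12, -16) + f*12) + k = (2*(-12)*(-16) - 13*12) + 7921/64 = (384 - 156) + 7921/64 = 228 + 7921/64 = 22513/64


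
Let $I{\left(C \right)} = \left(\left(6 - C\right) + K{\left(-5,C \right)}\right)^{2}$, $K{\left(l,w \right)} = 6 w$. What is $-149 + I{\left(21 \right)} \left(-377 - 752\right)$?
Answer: $-13910558$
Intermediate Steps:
$I{\left(C \right)} = \left(6 + 5 C\right)^{2}$ ($I{\left(C \right)} = \left(\left(6 - C\right) + 6 C\right)^{2} = \left(6 + 5 C\right)^{2}$)
$-149 + I{\left(21 \right)} \left(-377 - 752\right) = -149 + \left(6 + 5 \cdot 21\right)^{2} \left(-377 - 752\right) = -149 + \left(6 + 105\right)^{2} \left(-377 - 752\right) = -149 + 111^{2} \left(-1129\right) = -149 + 12321 \left(-1129\right) = -149 - 13910409 = -13910558$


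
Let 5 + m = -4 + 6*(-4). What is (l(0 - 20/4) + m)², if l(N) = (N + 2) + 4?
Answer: 1024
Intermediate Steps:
l(N) = 6 + N (l(N) = (2 + N) + 4 = 6 + N)
m = -33 (m = -5 + (-4 + 6*(-4)) = -5 + (-4 - 24) = -5 - 28 = -33)
(l(0 - 20/4) + m)² = ((6 + (0 - 20/4)) - 33)² = ((6 + (0 - 5*1)) - 33)² = ((6 + (0 - 5)) - 33)² = ((6 - 5) - 33)² = (1 - 33)² = (-32)² = 1024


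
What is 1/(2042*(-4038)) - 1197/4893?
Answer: -469999205/1921223868 ≈ -0.24464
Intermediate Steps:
1/(2042*(-4038)) - 1197/4893 = (1/2042)*(-1/4038) - 1197*1/4893 = -1/8245596 - 57/233 = -469999205/1921223868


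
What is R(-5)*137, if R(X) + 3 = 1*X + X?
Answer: -1781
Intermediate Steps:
R(X) = -3 + 2*X (R(X) = -3 + (1*X + X) = -3 + (X + X) = -3 + 2*X)
R(-5)*137 = (-3 + 2*(-5))*137 = (-3 - 10)*137 = -13*137 = -1781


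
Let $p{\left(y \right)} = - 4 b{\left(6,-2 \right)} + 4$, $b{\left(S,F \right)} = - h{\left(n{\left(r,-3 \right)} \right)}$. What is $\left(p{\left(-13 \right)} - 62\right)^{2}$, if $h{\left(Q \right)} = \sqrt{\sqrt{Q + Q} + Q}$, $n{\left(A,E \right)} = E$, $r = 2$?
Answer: $4 \left(29 - 2 \sqrt{-3 + i \sqrt{6}}\right)^{2} \approx 3009.4 - 820.96 i$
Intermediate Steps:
$h{\left(Q \right)} = \sqrt{Q + \sqrt{2} \sqrt{Q}}$ ($h{\left(Q \right)} = \sqrt{\sqrt{2 Q} + Q} = \sqrt{\sqrt{2} \sqrt{Q} + Q} = \sqrt{Q + \sqrt{2} \sqrt{Q}}$)
$b{\left(S,F \right)} = - \sqrt{-3 + i \sqrt{6}}$ ($b{\left(S,F \right)} = - \sqrt{-3 + \sqrt{2} \sqrt{-3}} = - \sqrt{-3 + \sqrt{2} i \sqrt{3}} = - \sqrt{-3 + i \sqrt{6}}$)
$p{\left(y \right)} = 4 + 4 \sqrt{-3 + i \sqrt{6}}$ ($p{\left(y \right)} = - 4 \left(- \sqrt{-3 + i \sqrt{6}}\right) + 4 = 4 \sqrt{-3 + i \sqrt{6}} + 4 = 4 + 4 \sqrt{-3 + i \sqrt{6}}$)
$\left(p{\left(-13 \right)} - 62\right)^{2} = \left(\left(4 + 4 \sqrt{-3 + i \sqrt{6}}\right) - 62\right)^{2} = \left(-58 + 4 \sqrt{-3 + i \sqrt{6}}\right)^{2}$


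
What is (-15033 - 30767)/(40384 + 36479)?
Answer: -45800/76863 ≈ -0.59587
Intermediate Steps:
(-15033 - 30767)/(40384 + 36479) = -45800/76863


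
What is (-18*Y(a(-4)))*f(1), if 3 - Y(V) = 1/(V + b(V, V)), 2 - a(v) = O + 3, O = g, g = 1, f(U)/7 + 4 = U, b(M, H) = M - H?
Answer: 1323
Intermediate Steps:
f(U) = -28 + 7*U
O = 1
a(v) = -2 (a(v) = 2 - (1 + 3) = 2 - 1*4 = 2 - 4 = -2)
Y(V) = 3 - 1/V (Y(V) = 3 - 1/(V + (V - V)) = 3 - 1/(V + 0) = 3 - 1/V)
(-18*Y(a(-4)))*f(1) = (-18*(3 - 1/(-2)))*(-28 + 7*1) = (-18*(3 - 1*(-½)))*(-28 + 7) = -18*(3 + ½)*(-21) = -18*7/2*(-21) = -63*(-21) = 1323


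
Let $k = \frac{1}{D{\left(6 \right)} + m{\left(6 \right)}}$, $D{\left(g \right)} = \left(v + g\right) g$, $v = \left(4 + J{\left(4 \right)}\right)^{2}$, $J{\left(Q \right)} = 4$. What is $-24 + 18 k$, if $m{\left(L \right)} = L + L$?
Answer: $- \frac{575}{24} \approx -23.958$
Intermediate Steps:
$m{\left(L \right)} = 2 L$
$v = 64$ ($v = \left(4 + 4\right)^{2} = 8^{2} = 64$)
$D{\left(g \right)} = g \left(64 + g\right)$ ($D{\left(g \right)} = \left(64 + g\right) g = g \left(64 + g\right)$)
$k = \frac{1}{432}$ ($k = \frac{1}{6 \left(64 + 6\right) + 2 \cdot 6} = \frac{1}{6 \cdot 70 + 12} = \frac{1}{420 + 12} = \frac{1}{432} \approx 0.0023148$)
$-24 + 18 k = -24 + 18 \cdot \frac{1}{432} = -24 + \frac{1}{24} = - \frac{575}{24}$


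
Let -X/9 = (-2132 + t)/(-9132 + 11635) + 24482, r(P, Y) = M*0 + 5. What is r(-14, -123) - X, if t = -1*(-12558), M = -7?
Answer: 551612363/2503 ≈ 2.2038e+5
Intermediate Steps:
t = 12558
r(P, Y) = 5 (r(P, Y) = -7*0 + 5 = 0 + 5 = 5)
X = -551599848/2503 (X = -9*((-2132 + 12558)/(-9132 + 11635) + 24482) = -9*(10426/2503 + 24482) = -9*61288872/2503 = -551599848/2503 ≈ -2.2038e+5)
r(-14, -123) - X = 5 - 1*(-551599848/2503) = 5 + 551599848/2503 = 551612363/2503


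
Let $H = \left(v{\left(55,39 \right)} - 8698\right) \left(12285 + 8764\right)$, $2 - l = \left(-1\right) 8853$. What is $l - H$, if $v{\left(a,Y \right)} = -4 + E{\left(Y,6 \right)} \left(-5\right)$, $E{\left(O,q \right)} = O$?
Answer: $187281808$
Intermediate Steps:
$l = 8855$ ($l = 2 - \left(-1\right) 8853 = 2 - -8853 = 2 + 8853 = 8855$)
$v{\left(a,Y \right)} = -4 - 5 Y$ ($v{\left(a,Y \right)} = -4 + Y \left(-5\right) = -4 - 5 Y$)
$H = -187272953$ ($H = \left(\left(-4 - 195\right) - 8698\right) \left(12285 + 8764\right) = \left(\left(-4 - 195\right) - 8698\right) 21049 = \left(-199 - 8698\right) 21049 = \left(-8897\right) 21049 = -187272953$)
$l - H = 8855 - -187272953 = 8855 + 187272953 = 187281808$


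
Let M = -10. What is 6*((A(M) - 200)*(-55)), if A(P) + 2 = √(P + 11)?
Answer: 66330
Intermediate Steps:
A(P) = -2 + √(11 + P) (A(P) = -2 + √(P + 11) = -2 + √(11 + P))
6*((A(M) - 200)*(-55)) = 6*(((-2 + √(11 - 10)) - 200)*(-55)) = 6*(((-2 + √1) - 200)*(-55)) = 6*(((-2 + 1) - 200)*(-55)) = 6*((-1 - 200)*(-55)) = 6*(-201*(-55)) = 6*11055 = 66330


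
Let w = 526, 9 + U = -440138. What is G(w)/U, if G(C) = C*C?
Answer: -276676/440147 ≈ -0.62860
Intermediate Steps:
U = -440147 (U = -9 - 440138 = -440147)
G(C) = C²
G(w)/U = 526²/(-440147) = 276676*(-1/440147) = -276676/440147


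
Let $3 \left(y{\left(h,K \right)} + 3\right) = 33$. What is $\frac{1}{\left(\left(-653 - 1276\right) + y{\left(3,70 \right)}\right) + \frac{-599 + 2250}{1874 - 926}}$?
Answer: $- \frac{948}{1819457} \approx -0.00052103$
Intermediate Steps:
$y{\left(h,K \right)} = 8$ ($y{\left(h,K \right)} = -3 + \frac{1}{3} \cdot 33 = -3 + 11 = 8$)
$\frac{1}{\left(\left(-653 - 1276\right) + y{\left(3,70 \right)}\right) + \frac{-599 + 2250}{1874 - 926}} = \frac{1}{\left(\left(-653 - 1276\right) + 8\right) + \frac{-599 + 2250}{1874 - 926}} = \frac{1}{\left(-1929 + 8\right) + \frac{1651}{948}} = \frac{1}{-1921 + 1651 \cdot \frac{1}{948}} = \frac{1}{-1921 + \frac{1651}{948}} = \frac{1}{- \frac{1819457}{948}} = - \frac{948}{1819457}$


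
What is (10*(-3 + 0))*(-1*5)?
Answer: 150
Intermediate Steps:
(10*(-3 + 0))*(-1*5) = (10*(-3))*(-5) = -30*(-5) = 150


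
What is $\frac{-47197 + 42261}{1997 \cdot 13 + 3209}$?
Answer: $- \frac{2468}{14585} \approx -0.16921$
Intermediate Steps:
$\frac{-47197 + 42261}{1997 \cdot 13 + 3209} = - \frac{4936}{25961 + 3209} = - \frac{4936}{29170} = \left(-4936\right) \frac{1}{29170} = - \frac{2468}{14585}$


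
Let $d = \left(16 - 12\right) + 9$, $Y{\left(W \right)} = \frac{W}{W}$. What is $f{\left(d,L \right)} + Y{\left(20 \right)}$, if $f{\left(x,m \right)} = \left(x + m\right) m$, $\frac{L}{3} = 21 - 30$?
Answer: $379$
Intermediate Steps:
$Y{\left(W \right)} = 1$
$L = -27$ ($L = 3 \left(21 - 30\right) = 3 \left(-9\right) = -27$)
$d = 13$ ($d = 4 + 9 = 13$)
$f{\left(x,m \right)} = m \left(m + x\right)$ ($f{\left(x,m \right)} = \left(m + x\right) m = m \left(m + x\right)$)
$f{\left(d,L \right)} + Y{\left(20 \right)} = - 27 \left(-27 + 13\right) + 1 = \left(-27\right) \left(-14\right) + 1 = 378 + 1 = 379$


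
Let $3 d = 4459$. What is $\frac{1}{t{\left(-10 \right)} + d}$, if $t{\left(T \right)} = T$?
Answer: $\frac{3}{4429} \approx 0.00067735$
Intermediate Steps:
$d = \frac{4459}{3}$ ($d = \frac{1}{3} \cdot 4459 = \frac{4459}{3} \approx 1486.3$)
$\frac{1}{t{\left(-10 \right)} + d} = \frac{1}{-10 + \frac{4459}{3}} = \frac{1}{\frac{4429}{3}} = \frac{3}{4429}$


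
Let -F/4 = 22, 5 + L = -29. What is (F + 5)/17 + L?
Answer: -661/17 ≈ -38.882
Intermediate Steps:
L = -34 (L = -5 - 29 = -34)
F = -88 (F = -4*22 = -88)
(F + 5)/17 + L = (-88 + 5)/17 - 34 = -83*1/17 - 34 = -83/17 - 34 = -661/17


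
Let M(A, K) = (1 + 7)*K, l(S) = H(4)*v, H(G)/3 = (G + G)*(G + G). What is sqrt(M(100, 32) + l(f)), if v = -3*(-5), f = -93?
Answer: 56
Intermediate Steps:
H(G) = 12*G**2 (H(G) = 3*((G + G)*(G + G)) = 3*((2*G)*(2*G)) = 3*(4*G**2) = 12*G**2)
v = 15
l(S) = 2880 (l(S) = (12*4**2)*15 = (12*16)*15 = 192*15 = 2880)
M(A, K) = 8*K
sqrt(M(100, 32) + l(f)) = sqrt(8*32 + 2880) = sqrt(256 + 2880) = sqrt(3136) = 56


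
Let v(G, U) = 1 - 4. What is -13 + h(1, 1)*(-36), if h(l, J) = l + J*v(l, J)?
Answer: 59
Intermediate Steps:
v(G, U) = -3
h(l, J) = l - 3*J (h(l, J) = l + J*(-3) = l - 3*J)
-13 + h(1, 1)*(-36) = -13 + (1 - 3*1)*(-36) = -13 + (1 - 3)*(-36) = -13 - 2*(-36) = -13 + 72 = 59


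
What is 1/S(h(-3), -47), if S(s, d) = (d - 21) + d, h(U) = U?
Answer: -1/115 ≈ -0.0086956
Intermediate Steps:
S(s, d) = -21 + 2*d (S(s, d) = (-21 + d) + d = -21 + 2*d)
1/S(h(-3), -47) = 1/(-21 + 2*(-47)) = 1/(-21 - 94) = 1/(-115) = -1/115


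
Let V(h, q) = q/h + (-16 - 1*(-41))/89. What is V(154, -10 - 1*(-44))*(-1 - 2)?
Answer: -10314/6853 ≈ -1.5050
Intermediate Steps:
V(h, q) = 25/89 + q/h (V(h, q) = q/h + (-16 + 41)*(1/89) = q/h + 25*(1/89) = q/h + 25/89 = 25/89 + q/h)
V(154, -10 - 1*(-44))*(-1 - 2) = (25/89 + (-10 - 1*(-44))/154)*(-1 - 2) = (25/89 + (-10 + 44)*(1/154))*(-3) = (25/89 + 34*(1/154))*(-3) = (25/89 + 17/77)*(-3) = (3438/6853)*(-3) = -10314/6853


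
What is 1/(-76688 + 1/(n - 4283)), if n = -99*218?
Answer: -25865/1983535121 ≈ -1.3040e-5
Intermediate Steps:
n = -21582
1/(-76688 + 1/(n - 4283)) = 1/(-76688 + 1/(-21582 - 4283)) = 1/(-76688 + 1/(-25865)) = 1/(-76688 - 1/25865) = 1/(-1983535121/25865) = -25865/1983535121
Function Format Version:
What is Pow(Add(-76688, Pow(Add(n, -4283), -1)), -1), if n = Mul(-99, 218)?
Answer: Rational(-25865, 1983535121) ≈ -1.3040e-5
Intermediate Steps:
n = -21582
Pow(Add(-76688, Pow(Add(n, -4283), -1)), -1) = Pow(Add(-76688, Pow(Add(-21582, -4283), -1)), -1) = Pow(Add(-76688, Pow(-25865, -1)), -1) = Pow(Add(-76688, Rational(-1, 25865)), -1) = Pow(Rational(-1983535121, 25865), -1) = Rational(-25865, 1983535121)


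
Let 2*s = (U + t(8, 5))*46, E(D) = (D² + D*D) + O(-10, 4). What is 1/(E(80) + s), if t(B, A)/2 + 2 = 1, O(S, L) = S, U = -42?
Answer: 1/11778 ≈ 8.4904e-5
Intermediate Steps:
t(B, A) = -2 (t(B, A) = -4 + 2*1 = -4 + 2 = -2)
E(D) = -10 + 2*D² (E(D) = (D² + D*D) - 10 = (D² + D²) - 10 = 2*D² - 10 = -10 + 2*D²)
s = -1012 (s = ((-42 - 2)*46)/2 = (-44*46)/2 = (½)*(-2024) = -1012)
1/(E(80) + s) = 1/((-10 + 2*80²) - 1012) = 1/((-10 + 2*6400) - 1012) = 1/((-10 + 12800) - 1012) = 1/(12790 - 1012) = 1/11778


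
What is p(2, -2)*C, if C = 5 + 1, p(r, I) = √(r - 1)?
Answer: 6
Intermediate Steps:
p(r, I) = √(-1 + r)
C = 6
p(2, -2)*C = √(-1 + 2)*6 = √1*6 = 1*6 = 6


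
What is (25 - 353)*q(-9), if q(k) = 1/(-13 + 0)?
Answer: 328/13 ≈ 25.231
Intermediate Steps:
q(k) = -1/13 (q(k) = 1/(-13) = -1/13)
(25 - 353)*q(-9) = (25 - 353)*(-1/13) = -328*(-1/13) = 328/13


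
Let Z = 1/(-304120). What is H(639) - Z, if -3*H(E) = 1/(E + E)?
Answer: -150143/582998040 ≈ -0.00025754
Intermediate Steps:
H(E) = -1/(6*E) (H(E) = -1/(3*(E + E)) = -1/(2*E)/3 = -1/(6*E))
Z = -1/304120 ≈ -3.2882e-6
H(639) - Z = -⅙/639 - 1*(-1/304120) = -⅙*1/639 + 1/304120 = -1/3834 + 1/304120 = -150143/582998040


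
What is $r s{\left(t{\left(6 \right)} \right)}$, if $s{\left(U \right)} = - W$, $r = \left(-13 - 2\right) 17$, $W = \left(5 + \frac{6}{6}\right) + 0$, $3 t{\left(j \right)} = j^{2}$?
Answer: $1530$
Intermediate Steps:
$t{\left(j \right)} = \frac{j^{2}}{3}$
$W = 6$ ($W = \left(5 + 6 \cdot \frac{1}{6}\right) + 0 = \left(5 + 1\right) + 0 = 6 + 0 = 6$)
$r = -255$ ($r = \left(-15\right) 17 = -255$)
$s{\left(U \right)} = -6$ ($s{\left(U \right)} = \left(-1\right) 6 = -6$)
$r s{\left(t{\left(6 \right)} \right)} = \left(-255\right) \left(-6\right) = 1530$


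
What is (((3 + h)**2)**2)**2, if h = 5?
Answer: 16777216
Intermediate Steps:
(((3 + h)**2)**2)**2 = (((3 + 5)**2)**2)**2 = ((8**2)**2)**2 = (64**2)**2 = 4096**2 = 16777216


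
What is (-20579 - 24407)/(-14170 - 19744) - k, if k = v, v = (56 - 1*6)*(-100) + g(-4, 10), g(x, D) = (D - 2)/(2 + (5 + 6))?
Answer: 1102361753/220441 ≈ 5000.7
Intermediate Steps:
g(x, D) = -2/13 + D/13 (g(x, D) = (-2 + D)/(2 + 11) = (-2 + D)/13 = (-2 + D)*(1/13) = -2/13 + D/13)
v = -64992/13 (v = (56 - 1*6)*(-100) + (-2/13 + (1/13)*10) = (56 - 6)*(-100) + (-2/13 + 10/13) = 50*(-100) + 8/13 = -5000 + 8/13 = -64992/13 ≈ -4999.4)
k = -64992/13 ≈ -4999.4
(-20579 - 24407)/(-14170 - 19744) - k = (-20579 - 24407)/(-14170 - 19744) - 1*(-64992/13) = -44986/(-33914) + 64992/13 = -44986*(-1/33914) + 64992/13 = 22493/16957 + 64992/13 = 1102361753/220441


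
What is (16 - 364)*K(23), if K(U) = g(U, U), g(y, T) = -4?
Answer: 1392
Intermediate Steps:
K(U) = -4
(16 - 364)*K(23) = (16 - 364)*(-4) = -348*(-4) = 1392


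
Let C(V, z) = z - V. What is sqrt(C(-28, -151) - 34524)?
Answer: I*sqrt(34647) ≈ 186.14*I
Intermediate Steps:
sqrt(C(-28, -151) - 34524) = sqrt((-151 - 1*(-28)) - 34524) = sqrt((-151 + 28) - 34524) = sqrt(-123 - 34524) = sqrt(-34647) = I*sqrt(34647)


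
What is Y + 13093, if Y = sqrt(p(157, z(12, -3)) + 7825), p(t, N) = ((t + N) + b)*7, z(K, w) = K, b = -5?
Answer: 13093 + 3*sqrt(997) ≈ 13188.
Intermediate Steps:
p(t, N) = -35 + 7*N + 7*t (p(t, N) = ((t + N) - 5)*7 = ((N + t) - 5)*7 = (-5 + N + t)*7 = -35 + 7*N + 7*t)
Y = 3*sqrt(997) (Y = sqrt((-35 + 7*12 + 7*157) + 7825) = sqrt((-35 + 84 + 1099) + 7825) = sqrt(1148 + 7825) = sqrt(8973) = 3*sqrt(997) ≈ 94.726)
Y + 13093 = 3*sqrt(997) + 13093 = 13093 + 3*sqrt(997)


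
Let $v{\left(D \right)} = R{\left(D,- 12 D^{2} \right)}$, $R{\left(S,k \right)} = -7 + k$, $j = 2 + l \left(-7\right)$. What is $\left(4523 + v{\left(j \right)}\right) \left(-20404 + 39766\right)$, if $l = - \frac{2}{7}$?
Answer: $83721288$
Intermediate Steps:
$l = - \frac{2}{7}$ ($l = \left(-2\right) \frac{1}{7} = - \frac{2}{7} \approx -0.28571$)
$j = 4$ ($j = 2 - -2 = 2 + 2 = 4$)
$v{\left(D \right)} = -7 - 12 D^{2}$
$\left(4523 + v{\left(j \right)}\right) \left(-20404 + 39766\right) = \left(4523 - \left(7 + 12 \cdot 4^{2}\right)\right) \left(-20404 + 39766\right) = \left(4523 - 199\right) 19362 = 4324 \cdot 19362 = 83721288$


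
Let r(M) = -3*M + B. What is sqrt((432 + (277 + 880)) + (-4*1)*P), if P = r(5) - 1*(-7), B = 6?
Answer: sqrt(1597) ≈ 39.962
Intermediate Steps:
r(M) = 6 - 3*M (r(M) = -3*M + 6 = 6 - 3*M)
P = -2 (P = (6 - 3*5) - 1*(-7) = (6 - 15) + 7 = -9 + 7 = -2)
sqrt((432 + (277 + 880)) + (-4*1)*P) = sqrt((432 + (277 + 880)) - 4*1*(-2)) = sqrt((432 + 1157) - 4*(-2)) = sqrt(1589 + 8) = sqrt(1597)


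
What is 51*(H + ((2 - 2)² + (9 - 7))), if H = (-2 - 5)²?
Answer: 2601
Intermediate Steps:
H = 49 (H = (-7)² = 49)
51*(H + ((2 - 2)² + (9 - 7))) = 51*(49 + ((2 - 2)² + (9 - 7))) = 51*(49 + (0² + 2)) = 51*(49 + (0 + 2)) = 51*(49 + 2) = 51*51 = 2601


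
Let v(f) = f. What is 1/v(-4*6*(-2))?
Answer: 1/48 ≈ 0.020833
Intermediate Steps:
1/v(-4*6*(-2)) = 1/(-4*6*(-2)) = 1/(-24*(-2)) = 1/48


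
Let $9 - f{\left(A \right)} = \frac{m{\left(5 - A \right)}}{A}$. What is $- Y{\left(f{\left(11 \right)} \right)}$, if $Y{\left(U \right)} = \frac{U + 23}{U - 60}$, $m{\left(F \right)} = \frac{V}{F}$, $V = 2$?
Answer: $\frac{1057}{1682} \approx 0.62842$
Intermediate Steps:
$m{\left(F \right)} = \frac{2}{F}$
$f{\left(A \right)} = 9 - \frac{2}{A \left(5 - A\right)}$ ($f{\left(A \right)} = 9 - \frac{2 \frac{1}{5 - A}}{A} = 9 - \frac{2}{A \left(5 - A\right)}$)
$Y{\left(U \right)} = \frac{23 + U}{-60 + U}$
$- Y{\left(f{\left(11 \right)} \right)} = - \frac{23 + \left(9 + \frac{2}{11 \left(-5 + 11\right)}\right)}{-60 + \left(9 + \frac{2}{11 \left(-5 + 11\right)}\right)} = - \frac{23 + \left(9 + 2 \cdot \frac{1}{11} \cdot \frac{1}{6}\right)}{-60 + \left(9 + 2 \cdot \frac{1}{11} \cdot \frac{1}{6}\right)} = - \frac{23 + \left(9 + \frac{1}{33}\right)}{-60 + \left(9 + \frac{1}{33}\right)} = - \frac{23 + \frac{298}{33}}{-60 + \frac{298}{33}} = - \frac{1057}{\left(- \frac{1682}{33}\right) 33} = - \frac{\left(-33\right) 1057}{1682 \cdot 33} = \left(-1\right) \left(- \frac{1057}{1682}\right) = \frac{1057}{1682}$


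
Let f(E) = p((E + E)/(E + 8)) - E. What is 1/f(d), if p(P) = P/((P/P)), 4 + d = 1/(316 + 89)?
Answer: 656505/1313009 ≈ 0.50000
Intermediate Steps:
d = -1619/405 (d = -4 + 1/(316 + 89) = -4 + 1/405 = -1619/405 ≈ -3.9975)
p(P) = P (p(P) = P/1 = P*1 = P)
f(E) = -E + 2*E/(8 + E) (f(E) = (E + E)/(E + 8) - E = (2*E)/(8 + E) - E = 2*E/(8 + E) - E = -E + 2*E/(8 + E))
1/f(d) = 1/(-1619*(-6 - 1*(-1619/405))/(405*(8 - 1619/405))) = 1/(-1619*(-6 + 1619/405)/(405*1621/405)) = 1/(-1619/405*405/1621*(-811/405)) = 1/(1313009/656505) = 656505/1313009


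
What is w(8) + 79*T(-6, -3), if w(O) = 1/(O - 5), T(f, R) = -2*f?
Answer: 2845/3 ≈ 948.33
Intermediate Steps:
w(O) = 1/(-5 + O)
w(8) + 79*T(-6, -3) = 1/(-5 + 8) + 79*(-2*(-6)) = 1/3 + 79*12 = 1/3 + 948 = 2845/3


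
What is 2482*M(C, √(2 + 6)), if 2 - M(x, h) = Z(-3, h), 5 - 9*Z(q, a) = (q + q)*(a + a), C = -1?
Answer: 32266/9 - 19856*√2/3 ≈ -5775.1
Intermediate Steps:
Z(q, a) = 5/9 - 4*a*q/9 (Z(q, a) = 5/9 - (q + q)*(a + a)/9 = 5/9 - 2*q*2*a/9 = 5/9 - 4*a*q/9)
M(x, h) = 13/9 - 4*h/3 (M(x, h) = 2 - (5/9 - 4/9*h*(-3)) = 2 - (5/9 + 4*h/3) = 2 + (-5/9 - 4*h/3) = 13/9 - 4*h/3)
2482*M(C, √(2 + 6)) = 2482*(13/9 - 4*√(2 + 6)/3) = 2482*(13/9 - 8*√2/3) = 32266/9 - 19856*√2/3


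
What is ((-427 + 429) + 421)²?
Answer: 178929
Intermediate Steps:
((-427 + 429) + 421)² = (2 + 421)² = 423² = 178929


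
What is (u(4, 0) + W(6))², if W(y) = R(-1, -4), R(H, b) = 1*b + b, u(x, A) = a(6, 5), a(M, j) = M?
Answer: 4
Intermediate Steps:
u(x, A) = 6
R(H, b) = 2*b (R(H, b) = b + b = 2*b)
W(y) = -8 (W(y) = 2*(-4) = -8)
(u(4, 0) + W(6))² = (6 - 8)² = (-2)² = 4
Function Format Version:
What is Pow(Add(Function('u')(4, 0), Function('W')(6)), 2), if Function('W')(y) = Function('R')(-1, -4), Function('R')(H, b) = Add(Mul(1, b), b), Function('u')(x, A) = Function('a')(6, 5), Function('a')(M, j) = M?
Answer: 4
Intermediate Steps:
Function('u')(x, A) = 6
Function('R')(H, b) = Mul(2, b) (Function('R')(H, b) = Add(b, b) = Mul(2, b))
Function('W')(y) = -8 (Function('W')(y) = Mul(2, -4) = -8)
Pow(Add(Function('u')(4, 0), Function('W')(6)), 2) = Pow(Add(6, -8), 2) = Pow(-2, 2) = 4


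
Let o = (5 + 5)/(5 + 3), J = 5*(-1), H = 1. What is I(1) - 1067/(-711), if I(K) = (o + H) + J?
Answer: -3553/2844 ≈ -1.2493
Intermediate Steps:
J = -5
o = 5/4 (o = 10/8 = 10*(⅛) = 5/4 ≈ 1.2500)
I(K) = -11/4 (I(K) = (5/4 + 1) - 5 = 9/4 - 5 = -11/4)
I(1) - 1067/(-711) = -11/4 - 1067/(-711) = -11/4 - 1/711*(-1067) = -11/4 + 1067/711 = -3553/2844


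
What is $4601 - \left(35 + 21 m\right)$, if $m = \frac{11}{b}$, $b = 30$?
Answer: $\frac{45583}{10} \approx 4558.3$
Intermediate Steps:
$m = \frac{11}{30} \approx 0.36667$
$4601 - \left(35 + 21 m\right) = 4601 - \left(35 + 21 \cdot \frac{11}{30}\right) = 4601 - \left(35 + \frac{77}{10}\right) = 4601 - \frac{427}{10} = \frac{45583}{10}$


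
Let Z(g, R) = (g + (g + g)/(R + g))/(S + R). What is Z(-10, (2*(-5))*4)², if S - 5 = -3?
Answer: 576/9025 ≈ 0.063823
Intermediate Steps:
S = 2 (S = 5 - 3 = 2)
Z(g, R) = (g + 2*g/(R + g))/(2 + R) (Z(g, R) = (g + (g + g)/(R + g))/(2 + R) = (g + (2*g)/(R + g))/(2 + R) = (g + 2*g/(R + g))/(2 + R))
Z(-10, (2*(-5))*4)² = (-10*(2 + (2*(-5))*4 - 10)/(((2*(-5))*4)² + 2*((2*(-5))*4) + 2*(-10) + ((2*(-5))*4)*(-10)))² = (-10*(2 - 10*4 - 10)/((-10*4)² + 2*(-10*4) - 20 - 10*4*(-10)))² = (-10*(2 - 40 - 10)/((-40)² + 2*(-40) - 20 - 40*(-10)))² = (-10*(-48)/(1600 - 80 - 20 + 400))² = (-10*(-48)/1900)² = (-10*1/1900*(-48))² = (24/95)² = 576/9025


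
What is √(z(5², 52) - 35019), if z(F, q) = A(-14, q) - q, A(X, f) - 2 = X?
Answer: I*√35083 ≈ 187.3*I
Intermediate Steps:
A(X, f) = 2 + X
z(F, q) = -12 - q (z(F, q) = (2 - 14) - q = -12 - q)
√(z(5², 52) - 35019) = √((-12 - 1*52) - 35019) = √((-12 - 52) - 35019) = √(-64 - 35019) = √(-35083) = I*√35083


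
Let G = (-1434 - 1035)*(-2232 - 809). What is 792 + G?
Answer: 7509021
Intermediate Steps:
G = 7508229 (G = -2469*(-3041) = 7508229)
792 + G = 792 + 7508229 = 7509021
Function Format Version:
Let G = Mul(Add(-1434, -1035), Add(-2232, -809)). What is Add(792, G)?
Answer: 7509021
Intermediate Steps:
G = 7508229 (G = Mul(-2469, -3041) = 7508229)
Add(792, G) = Add(792, 7508229) = 7509021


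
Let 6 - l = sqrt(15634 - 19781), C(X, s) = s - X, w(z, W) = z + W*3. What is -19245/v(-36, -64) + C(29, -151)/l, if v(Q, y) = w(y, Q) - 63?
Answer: 341481/4183 - 180*I*sqrt(4147)/4183 ≈ 81.635 - 2.7711*I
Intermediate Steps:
w(z, W) = z + 3*W
l = 6 - I*sqrt(4147) (l = 6 - sqrt(15634 - 19781) = 6 - sqrt(-4147) = 6 - I*sqrt(4147) ≈ 6.0 - 64.397*I)
v(Q, y) = -63 + y + 3*Q (v(Q, y) = (y + 3*Q) - 63 = -63 + y + 3*Q)
-19245/v(-36, -64) + C(29, -151)/l = -19245/(-63 - 64 + 3*(-36)) + (-151 - 1*29)/(6 - I*sqrt(4147)) = -19245/(-63 - 64 - 108) + (-151 - 29)/(6 - I*sqrt(4147)) = -19245/(-235) - 180/(6 - I*sqrt(4147)) = -19245*(-1/235) - 180/(6 - I*sqrt(4147)) = 3849/47 - 180/(6 - I*sqrt(4147))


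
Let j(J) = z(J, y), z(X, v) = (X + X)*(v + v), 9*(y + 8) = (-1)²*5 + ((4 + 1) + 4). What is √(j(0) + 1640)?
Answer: 2*√410 ≈ 40.497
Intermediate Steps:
y = -58/9 (y = -8 + ((-1)²*5 + ((4 + 1) + 4))/9 = -8 + (1*5 + (5 + 4))/9 = -8 + (5 + 9)/9 = -8 + (⅑)*14 = -8 + 14/9 = -58/9 ≈ -6.4444)
z(X, v) = 4*X*v (z(X, v) = (2*X)*(2*v) = 4*X*v)
j(J) = -232*J/9 (j(J) = 4*J*(-58/9) = -232*J/9)
√(j(0) + 1640) = √(-232/9*0 + 1640) = √(0 + 1640) = √1640 = 2*√410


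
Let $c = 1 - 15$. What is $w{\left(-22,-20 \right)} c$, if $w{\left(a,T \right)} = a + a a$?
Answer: $-6468$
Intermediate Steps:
$c = -14$
$w{\left(a,T \right)} = a + a^{2}$
$w{\left(-22,-20 \right)} c = - 22 \left(1 - 22\right) \left(-14\right) = \left(-22\right) \left(-21\right) \left(-14\right) = 462 \left(-14\right) = -6468$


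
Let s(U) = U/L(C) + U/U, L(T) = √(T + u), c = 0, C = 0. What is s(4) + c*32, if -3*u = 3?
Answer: 1 - 4*I ≈ 1.0 - 4.0*I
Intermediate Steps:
u = -1 (u = -⅓*3 = -1)
L(T) = √(-1 + T) (L(T) = √(T - 1) = √(-1 + T))
s(U) = 1 - I*U (s(U) = U/(√(-1 + 0)) + U/U = U/(√(-1)) + 1 = U/I + 1 = U*(-I) + 1 = -I*U + 1 = 1 - I*U)
s(4) + c*32 = (1 - 1*I*4) + 0*32 = (1 - 4*I) + 0 = 1 - 4*I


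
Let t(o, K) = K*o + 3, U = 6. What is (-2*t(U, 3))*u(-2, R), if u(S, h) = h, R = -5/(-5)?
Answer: -42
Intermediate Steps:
R = 1 (R = -5*(-⅕) = 1)
t(o, K) = 3 + K*o
(-2*t(U, 3))*u(-2, R) = -2*(3 + 3*6)*1 = -2*(3 + 18)*1 = -2*21*1 = -42*1 = -42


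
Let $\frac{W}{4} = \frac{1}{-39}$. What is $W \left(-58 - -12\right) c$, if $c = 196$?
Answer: $\frac{36064}{39} \approx 924.72$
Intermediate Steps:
$W = - \frac{4}{39}$ ($W = \frac{4}{-39} = 4 \left(- \frac{1}{39}\right) = - \frac{4}{39} \approx -0.10256$)
$W \left(-58 - -12\right) c = - \frac{4 \left(-58 - -12\right)}{39} \cdot 196 = - \frac{4 \left(-58 + 12\right)}{39} \cdot 196 = \left(- \frac{4}{39}\right) \left(-46\right) 196 = \frac{184}{39} \cdot 196 = \frac{36064}{39}$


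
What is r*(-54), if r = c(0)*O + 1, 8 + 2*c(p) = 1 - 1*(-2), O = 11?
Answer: 1431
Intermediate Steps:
c(p) = -5/2 (c(p) = -4 + (1 - 1*(-2))/2 = -4 + (1 + 2)/2 = -4 + (½)*3 = -4 + 3/2 = -5/2)
r = -53/2 (r = -5/2*11 + 1 = -55/2 + 1 = -53/2 ≈ -26.500)
r*(-54) = -53/2*(-54) = 1431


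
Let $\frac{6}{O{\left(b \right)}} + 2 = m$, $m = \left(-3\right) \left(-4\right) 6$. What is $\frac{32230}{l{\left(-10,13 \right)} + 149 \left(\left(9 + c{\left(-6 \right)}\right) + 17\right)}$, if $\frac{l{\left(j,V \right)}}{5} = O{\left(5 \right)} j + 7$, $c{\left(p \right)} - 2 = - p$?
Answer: $\frac{225610}{35677} \approx 6.3237$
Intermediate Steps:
$c{\left(p \right)} = 2 - p$
$m = 72$ ($m = 12 \cdot 6 = 72$)
$O{\left(b \right)} = \frac{3}{35}$ ($O{\left(b \right)} = \frac{6}{-2 + 72} = \frac{6}{70} = 6 \cdot \frac{1}{70} = \frac{3}{35}$)
$l{\left(j,V \right)} = 35 + \frac{3 j}{7}$ ($l{\left(j,V \right)} = 5 \left(\frac{3 j}{35} + 7\right) = 5 \left(7 + \frac{3 j}{35}\right) = 35 + \frac{3 j}{7}$)
$\frac{32230}{l{\left(-10,13 \right)} + 149 \left(\left(9 + c{\left(-6 \right)}\right) + 17\right)} = \frac{32230}{\left(35 + \frac{3}{7} \left(-10\right)\right) + 149 \left(\left(9 + \left(2 - -6\right)\right) + 17\right)} = \frac{32230}{\left(35 - \frac{30}{7}\right) + 149 \left(\left(9 + \left(2 + 6\right)\right) + 17\right)} = \frac{32230}{\frac{215}{7} + 149 \left(\left(9 + 8\right) + 17\right)} = \frac{32230}{\frac{215}{7} + 149 \left(17 + 17\right)} = \frac{32230}{\frac{215}{7} + 149 \cdot 34} = \frac{32230}{\frac{215}{7} + 5066} = \frac{32230}{\frac{35677}{7}} = 32230 \cdot \frac{7}{35677} = \frac{225610}{35677}$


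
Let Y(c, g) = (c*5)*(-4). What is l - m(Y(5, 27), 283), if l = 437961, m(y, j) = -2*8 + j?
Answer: 437694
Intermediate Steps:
Y(c, g) = -20*c (Y(c, g) = (5*c)*(-4) = -20*c)
m(y, j) = -16 + j
l - m(Y(5, 27), 283) = 437961 - (-16 + 283) = 437961 - 1*267 = 437961 - 267 = 437694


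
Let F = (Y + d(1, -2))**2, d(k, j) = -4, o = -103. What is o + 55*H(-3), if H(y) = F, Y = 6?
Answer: 117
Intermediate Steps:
F = 4 (F = (6 - 4)**2 = 2**2 = 4)
H(y) = 4
o + 55*H(-3) = -103 + 55*4 = -103 + 220 = 117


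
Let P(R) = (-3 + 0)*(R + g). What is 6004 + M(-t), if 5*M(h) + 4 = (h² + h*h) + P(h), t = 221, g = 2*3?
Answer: 128343/5 ≈ 25669.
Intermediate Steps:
g = 6
P(R) = -18 - 3*R (P(R) = (-3 + 0)*(R + 6) = -3*(6 + R) = -18 - 3*R)
M(h) = -22/5 - 3*h/5 + 2*h²/5 (M(h) = -⅘ + ((h² + h*h) + (-18 - 3*h))/5 = -⅘ + ((h² + h²) + (-18 - 3*h))/5 = -⅘ + (2*h² + (-18 - 3*h))/5 = -⅘ + (-18 - 3*h + 2*h²)/5 = -⅘ + (-18/5 - 3*h/5 + 2*h²/5) = -22/5 - 3*h/5 + 2*h²/5)
6004 + M(-t) = 6004 + (-22/5 - (-3)*221/5 + 2*(-1*221)²/5) = 6004 + (-22/5 - ⅗*(-221) + (⅖)*(-221)²) = 6004 + (-22/5 + 663/5 + (⅖)*48841) = 6004 + (-22/5 + 663/5 + 97682/5) = 6004 + 98323/5 = 128343/5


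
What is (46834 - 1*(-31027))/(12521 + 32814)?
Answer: 77861/45335 ≈ 1.7175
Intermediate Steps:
(46834 - 1*(-31027))/(12521 + 32814) = (46834 + 31027)/45335 = 77861*(1/45335) = 77861/45335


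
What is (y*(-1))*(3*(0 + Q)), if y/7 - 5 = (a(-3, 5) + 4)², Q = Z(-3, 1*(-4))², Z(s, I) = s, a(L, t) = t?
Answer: -16254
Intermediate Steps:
Q = 9 (Q = (-3)² = 9)
y = 602 (y = 35 + 7*(5 + 4)² = 35 + 7*9² = 35 + 7*81 = 35 + 567 = 602)
(y*(-1))*(3*(0 + Q)) = (602*(-1))*(3*(0 + 9)) = -1806*9 = -602*27 = -16254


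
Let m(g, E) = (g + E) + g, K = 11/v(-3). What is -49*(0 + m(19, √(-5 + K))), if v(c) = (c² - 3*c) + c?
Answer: -1862 - 392*I*√15/15 ≈ -1862.0 - 101.21*I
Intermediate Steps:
v(c) = c² - 2*c
K = 11/15 (K = 11/((-3*(-2 - 3))) = 11/((-3*(-5))) = 11/15 ≈ 0.73333)
m(g, E) = E + 2*g (m(g, E) = (E + g) + g = E + 2*g)
-49*(0 + m(19, √(-5 + K))) = -49*(0 + (√(-5 + 11/15) + 2*19)) = -49*(0 + (√(-64/15) + 38)) = -49*(0 + (8*I*√15/15 + 38)) = -49*(0 + (38 + 8*I*√15/15)) = -49*(38 + 8*I*√15/15) = -1862 - 392*I*√15/15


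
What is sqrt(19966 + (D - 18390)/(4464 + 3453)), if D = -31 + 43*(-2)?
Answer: sqrt(139033353095)/2639 ≈ 141.29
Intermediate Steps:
D = -117 (D = -31 - 86 = -117)
sqrt(19966 + (D - 18390)/(4464 + 3453)) = sqrt(19966 + (-117 - 18390)/(4464 + 3453)) = sqrt(19966 - 18507/7917) = sqrt(19966 - 18507*1/7917) = sqrt(19966 - 6169/2639) = sqrt(52684105/2639) = sqrt(139033353095)/2639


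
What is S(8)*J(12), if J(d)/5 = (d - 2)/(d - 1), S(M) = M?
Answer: 400/11 ≈ 36.364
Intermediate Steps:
J(d) = 5*(-2 + d)/(-1 + d) (J(d) = 5*((d - 2)/(d - 1)) = 5*((-2 + d)/(-1 + d)) = 5*(-2 + d)/(-1 + d))
S(8)*J(12) = 8*(5*(-2 + 12)/(-1 + 12)) = 8*(5*10/11) = 8*(5*(1/11)*10) = 8*(50/11) = 400/11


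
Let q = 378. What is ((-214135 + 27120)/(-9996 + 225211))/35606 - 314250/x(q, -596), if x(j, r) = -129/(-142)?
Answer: -530151068484403/1532589058 ≈ -3.4592e+5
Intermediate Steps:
x(j, r) = 129/142 (x(j, r) = -129*(-1/142) = 129/142)
((-214135 + 27120)/(-9996 + 225211))/35606 - 314250/x(q, -596) = ((-214135 + 27120)/(-9996 + 225211))/35606 - 314250/129/142 = -187015/215215*(1/35606) - 314250*142/129 = -187015*1/215215*(1/35606) - 14874500/43 = -37403/43043*1/35606 - 14874500/43 = -37403/1532589058 - 14874500/43 = -530151068484403/1532589058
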